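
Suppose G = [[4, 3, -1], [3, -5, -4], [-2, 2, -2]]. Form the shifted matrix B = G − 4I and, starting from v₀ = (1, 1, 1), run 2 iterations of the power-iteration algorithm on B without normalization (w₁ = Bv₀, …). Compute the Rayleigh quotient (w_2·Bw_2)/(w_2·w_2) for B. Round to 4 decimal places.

μ ≈ -9.9048

B = G − 4I has rows (0, 3, -1); (3, -9, -4); (-2, 2, -6)
w1 = Bv₀ = (0·1 + 3·1 + (-1)·1; 3·1 + (-9)·1 + (-4)·1; (-2)·1 + 2·1 + (-6)·1) = (2, -10, -6)
w2 = Bw1 = (0·2 + 3·(-10) + (-1)·(-6); 3·2 + (-9)·(-10) + (-4)·(-6); (-2)·2 + 2·(-10) + (-6)·(-6)) = (-24, 120, 12)
Bw2 = (348, -1200, 216)
w2·Bw2 = -149760; w2·w2 = 15120; μ ≈ -149760/15120 = -9.9048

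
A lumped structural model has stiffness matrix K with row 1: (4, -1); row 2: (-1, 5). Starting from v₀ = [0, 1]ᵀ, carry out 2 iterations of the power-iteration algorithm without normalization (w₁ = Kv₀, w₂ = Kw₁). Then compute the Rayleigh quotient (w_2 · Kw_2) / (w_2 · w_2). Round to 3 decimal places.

λ ≈ 5.511

w1 = Kv₀ = (4·0 + (-1)·1; (-1)·0 + 5·1) = (-1, 5)
w2 = Kw1 = (4·(-1) + (-1)·5; (-1)·(-1) + 5·5) = (-9, 26)
Kw2 = (-62, 139)
w2·Kw2 = (-9)·(-62) + 26·139 = 4172; w2·w2 = (-9)·(-9) + 26·26 = 757
λ ≈ 4172/757 = 5.511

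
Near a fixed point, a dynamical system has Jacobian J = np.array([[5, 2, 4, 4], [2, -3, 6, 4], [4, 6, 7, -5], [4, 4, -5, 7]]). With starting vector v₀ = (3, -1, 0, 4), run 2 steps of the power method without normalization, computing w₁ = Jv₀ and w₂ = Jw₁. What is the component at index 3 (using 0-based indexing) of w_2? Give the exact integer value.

w1 = Jv₀ = (5·3 + 2·(-1) + 4·0 + 4·4; 2·3 + (-3)·(-1) + 6·0 + 4·4; 4·3 + 6·(-1) + 7·0 + (-5)·4; 4·3 + 4·(-1) + (-5)·0 + 7·4) = (29, 25, -14, 36)
w2 = Jw1 = (5·29 + 2·25 + 4·(-14) + 4·36; 2·29 + (-3)·25 + 6·(-14) + 4·36; 4·29 + 6·25 + 7·(-14) + (-5)·36; 4·29 + 4·25 + (-5)·(-14) + 7·36) = (283, 43, -12, 538)
The requested component of w2 is 538.

538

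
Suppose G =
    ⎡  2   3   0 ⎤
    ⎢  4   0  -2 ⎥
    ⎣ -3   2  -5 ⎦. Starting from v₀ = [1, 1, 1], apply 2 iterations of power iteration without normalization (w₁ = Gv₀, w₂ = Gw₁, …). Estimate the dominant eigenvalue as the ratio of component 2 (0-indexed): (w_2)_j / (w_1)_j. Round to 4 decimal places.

w1 = Gv₀ = (5, 2, -6)
w2 = Gw1 = (16, 32, 19)
Ratio at component: 19 / -6 = -3.1667

λ ≈ -3.1667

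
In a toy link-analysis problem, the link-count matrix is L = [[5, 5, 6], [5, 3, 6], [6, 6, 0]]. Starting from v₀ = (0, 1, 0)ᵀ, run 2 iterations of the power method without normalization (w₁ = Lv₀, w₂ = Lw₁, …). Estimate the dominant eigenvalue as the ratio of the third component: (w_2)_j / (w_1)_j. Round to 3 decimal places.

w1 = Lv₀ = (5, 3, 6)
w2 = Lw1 = (76, 70, 48)
Ratio at component: 48 / 6 = 8.000

λ ≈ 8.000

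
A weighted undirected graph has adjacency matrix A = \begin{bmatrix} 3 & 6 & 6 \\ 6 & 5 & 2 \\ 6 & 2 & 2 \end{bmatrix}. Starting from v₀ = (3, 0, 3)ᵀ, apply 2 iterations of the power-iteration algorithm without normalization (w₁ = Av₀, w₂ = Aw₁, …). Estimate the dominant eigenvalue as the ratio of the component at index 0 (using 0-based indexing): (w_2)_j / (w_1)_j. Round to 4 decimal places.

w1 = Av₀ = (3·3 + 6·0 + 6·3; 6·3 + 5·0 + 2·3; 6·3 + 2·0 + 2·3) = (27, 24, 24)
w2 = Aw1 = (3·27 + 6·24 + 6·24; 6·27 + 5·24 + 2·24; 6·27 + 2·24 + 2·24) = (369, 330, 258)
Ratio at component: 369 / 27 = 13.6667

λ ≈ 13.6667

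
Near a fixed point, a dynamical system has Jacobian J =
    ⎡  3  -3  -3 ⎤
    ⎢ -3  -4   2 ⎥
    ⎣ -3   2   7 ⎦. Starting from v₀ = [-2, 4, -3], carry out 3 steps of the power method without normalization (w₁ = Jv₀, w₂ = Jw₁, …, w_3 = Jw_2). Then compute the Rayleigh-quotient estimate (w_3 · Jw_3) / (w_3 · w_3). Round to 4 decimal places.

1.8022

w1 = Jv₀ = (3·(-2) + (-3)·4 + (-3)·(-3); (-3)·(-2) + (-4)·4 + 2·(-3); (-3)·(-2) + 2·4 + 7·(-3)) = (-9, -16, -7)
w2 = Jw1 = (3·(-9) + (-3)·(-16) + (-3)·(-7); (-3)·(-9) + (-4)·(-16) + 2·(-7); (-3)·(-9) + 2·(-16) + 7·(-7)) = (42, 77, -54)
w3 = Jw2 = (57, -542, -350)
Jw3 = (2847, 1297, -3705)
w3·Jw3 = 57·2847 + (-542)·1297 + (-350)·(-3705) = 756055; w3·w3 = 57·57 + (-542)·(-542) + (-350)·(-350) = 419513
λ ≈ 756055/419513 = 1.8022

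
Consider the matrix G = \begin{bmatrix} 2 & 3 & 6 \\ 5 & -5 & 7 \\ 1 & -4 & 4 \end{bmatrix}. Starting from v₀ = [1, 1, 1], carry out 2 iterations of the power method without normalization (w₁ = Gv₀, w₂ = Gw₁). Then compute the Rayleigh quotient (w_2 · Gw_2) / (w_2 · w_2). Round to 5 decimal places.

λ ≈ 2.09306

w1 = Gv₀ = (11, 7, 1)
w2 = Gw1 = (49, 27, -13)
Gw2 = (101, 19, -111)
w2·Gw2 = 49·101 + 27·19 + (-13)·(-111) = 6905; w2·w2 = 49·49 + 27·27 + (-13)·(-13) = 3299
λ ≈ 6905/3299 = 2.09306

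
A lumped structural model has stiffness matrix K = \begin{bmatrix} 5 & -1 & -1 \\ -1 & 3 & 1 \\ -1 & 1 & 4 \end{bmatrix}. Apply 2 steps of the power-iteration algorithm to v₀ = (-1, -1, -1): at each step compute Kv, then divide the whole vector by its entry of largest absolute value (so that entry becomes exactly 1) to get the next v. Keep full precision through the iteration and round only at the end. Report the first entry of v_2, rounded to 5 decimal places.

0.50000

Kv0 = (-3.000000, -3.000000, -4.000000); divide by -4.000000 → v1 = (0.750000, 0.750000, 1.000000)
Kv1 = (2.000000, 2.500000, 4.000000); divide by 4.000000 → v2 = (0.500000, 0.625000, 1.000000)
Requested entry of v2: -8/-16 = 0.50000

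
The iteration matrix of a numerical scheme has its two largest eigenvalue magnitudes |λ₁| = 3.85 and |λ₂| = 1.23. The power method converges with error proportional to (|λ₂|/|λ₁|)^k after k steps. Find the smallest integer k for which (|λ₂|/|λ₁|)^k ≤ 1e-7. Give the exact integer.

|λ₂/λ₁| = 1.23/3.85 = 0.31948
Need k ≥ ln(1e-7) / ln(0.31948) = -16.1181 / -1.1411 ≈ 14.126
Smallest integer k satisfying the bound: 15

15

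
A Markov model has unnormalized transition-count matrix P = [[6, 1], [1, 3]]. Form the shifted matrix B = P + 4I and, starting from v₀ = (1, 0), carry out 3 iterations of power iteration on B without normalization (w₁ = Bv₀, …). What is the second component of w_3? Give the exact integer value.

220

B = P + 4I has rows (10, 1); (1, 7)
w1 = Bv₀ = (10·1 + 1·0; 1·1 + 7·0) = (10, 1)
w2 = Bw1 = (10·10 + 1·1; 1·10 + 7·1) = (101, 17)
w3 = Bw2 = (1027, 220)
Requested component of w3: 220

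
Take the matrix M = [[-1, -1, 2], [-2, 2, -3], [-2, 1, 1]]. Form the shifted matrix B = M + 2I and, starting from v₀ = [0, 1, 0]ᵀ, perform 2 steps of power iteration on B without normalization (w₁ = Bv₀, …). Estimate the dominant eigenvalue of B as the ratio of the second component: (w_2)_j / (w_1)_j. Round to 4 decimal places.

μ ≈ 3.7500

B = M + 2I has rows (1, -1, 2); (-2, 4, -3); (-2, 1, 3)
w1 = Bv₀ = (1·0 + (-1)·1 + 2·0; (-2)·0 + 4·1 + (-3)·0; (-2)·0 + 1·1 + 3·0) = (-1, 4, 1)
w2 = Bw1 = (1·(-1) + (-1)·4 + 2·1; (-2)·(-1) + 4·4 + (-3)·1; (-2)·(-1) + 1·4 + 3·1) = (-3, 15, 9)
Ratio: 15/4 = 3.7500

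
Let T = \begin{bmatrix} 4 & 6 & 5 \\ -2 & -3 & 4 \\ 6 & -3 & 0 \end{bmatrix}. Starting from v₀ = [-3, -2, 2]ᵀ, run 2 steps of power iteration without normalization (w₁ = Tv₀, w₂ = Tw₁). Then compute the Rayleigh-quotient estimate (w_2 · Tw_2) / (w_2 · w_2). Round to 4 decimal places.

w1 = Tv₀ = (4·(-3) + 6·(-2) + 5·2; (-2)·(-3) + (-3)·(-2) + 4·2; 6·(-3) + (-3)·(-2) + 0·2) = (-14, 20, -12)
w2 = Tw1 = (4·(-14) + 6·20 + 5·(-12); (-2)·(-14) + (-3)·20 + 4·(-12); 6·(-14) + (-3)·20 + 0·(-12)) = (4, -80, -144)
Tw2 = (-1184, -344, 264)
w2·Tw2 = 4·(-1184) + (-80)·(-344) + (-144)·264 = -15232; w2·w2 = 4·4 + (-80)·(-80) + (-144)·(-144) = 27152
λ ≈ -15232/27152 = -0.5610

-0.5610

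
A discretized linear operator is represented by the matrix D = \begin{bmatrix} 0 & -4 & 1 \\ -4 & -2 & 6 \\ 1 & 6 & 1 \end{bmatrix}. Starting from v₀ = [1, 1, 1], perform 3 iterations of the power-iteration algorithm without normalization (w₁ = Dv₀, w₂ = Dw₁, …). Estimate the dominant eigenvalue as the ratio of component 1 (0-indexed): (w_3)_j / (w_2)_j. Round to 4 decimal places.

w1 = Dv₀ = (-3, 0, 8)
w2 = Dw1 = (8, 60, 5)
w3 = Dw2 = (-235, -122, 373)
Ratio at component: -122 / 60 = -2.0333

λ ≈ -2.0333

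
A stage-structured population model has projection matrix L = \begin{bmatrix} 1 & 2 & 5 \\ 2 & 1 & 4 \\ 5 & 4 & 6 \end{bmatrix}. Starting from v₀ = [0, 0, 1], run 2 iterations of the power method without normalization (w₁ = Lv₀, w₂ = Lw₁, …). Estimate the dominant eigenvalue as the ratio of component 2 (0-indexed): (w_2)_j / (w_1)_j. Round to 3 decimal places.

12.833

w1 = Lv₀ = (1·0 + 2·0 + 5·1; 2·0 + 1·0 + 4·1; 5·0 + 4·0 + 6·1) = (5, 4, 6)
w2 = Lw1 = (1·5 + 2·4 + 5·6; 2·5 + 1·4 + 4·6; 5·5 + 4·4 + 6·6) = (43, 38, 77)
Ratio at component: 77 / 6 = 12.833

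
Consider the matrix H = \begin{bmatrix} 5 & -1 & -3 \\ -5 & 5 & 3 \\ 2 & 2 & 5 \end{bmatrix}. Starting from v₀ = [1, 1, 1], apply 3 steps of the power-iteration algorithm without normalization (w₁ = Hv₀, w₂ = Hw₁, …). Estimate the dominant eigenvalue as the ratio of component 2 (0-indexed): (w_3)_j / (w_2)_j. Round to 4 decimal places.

λ ≈ 5.4528

w1 = Hv₀ = (5·1 + (-1)·1 + (-3)·1; (-5)·1 + 5·1 + 3·1; 2·1 + 2·1 + 5·1) = (1, 3, 9)
w2 = Hw1 = (5·1 + (-1)·3 + (-3)·9; (-5)·1 + 5·3 + 3·9; 2·1 + 2·3 + 5·9) = (-25, 37, 53)
w3 = Hw2 = (-321, 469, 289)
Ratio at component: 289 / 53 = 5.4528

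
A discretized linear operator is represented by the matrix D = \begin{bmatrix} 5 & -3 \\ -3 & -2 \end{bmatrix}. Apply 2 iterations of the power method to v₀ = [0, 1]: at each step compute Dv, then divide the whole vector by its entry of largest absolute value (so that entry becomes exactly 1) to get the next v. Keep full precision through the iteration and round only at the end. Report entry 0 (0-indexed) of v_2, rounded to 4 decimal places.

-0.6923

Dv0 = (-3.00000, -2.00000); divide by -3.00000 → v1 = (1.00000, 0.66667)
Dv1 = (3.00000, -4.33333); divide by -4.33333 → v2 = (-0.69231, 1.00000)
Requested entry of v2: -9/13 = -0.6923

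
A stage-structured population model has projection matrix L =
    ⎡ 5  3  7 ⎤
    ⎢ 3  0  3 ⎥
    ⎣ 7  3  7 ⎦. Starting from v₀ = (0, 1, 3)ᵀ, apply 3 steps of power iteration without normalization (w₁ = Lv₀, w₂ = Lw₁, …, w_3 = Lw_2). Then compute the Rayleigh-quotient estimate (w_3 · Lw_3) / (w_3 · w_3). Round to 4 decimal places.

w1 = Lv₀ = (24, 9, 24)
w2 = Lw1 = (315, 144, 363)
w3 = Lw2 = (4548, 2034, 5178)
Lw3 = (65088, 29178, 74184)
w3·Lw3 = 4548·65088 + 2034·29178 + 5178·74184 = 739493028; w3·w3 = 4548·4548 + 2034·2034 + 5178·5178 = 51633144
λ ≈ 739493028/51633144 = 14.3221

λ ≈ 14.3221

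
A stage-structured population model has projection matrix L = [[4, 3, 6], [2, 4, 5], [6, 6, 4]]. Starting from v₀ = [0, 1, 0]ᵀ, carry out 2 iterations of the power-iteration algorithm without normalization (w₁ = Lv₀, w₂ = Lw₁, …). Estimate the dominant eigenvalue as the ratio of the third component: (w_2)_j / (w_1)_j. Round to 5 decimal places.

11.00000

w1 = Lv₀ = (4·0 + 3·1 + 6·0; 2·0 + 4·1 + 5·0; 6·0 + 6·1 + 4·0) = (3, 4, 6)
w2 = Lw1 = (4·3 + 3·4 + 6·6; 2·3 + 4·4 + 5·6; 6·3 + 6·4 + 4·6) = (60, 52, 66)
Ratio at component: 66 / 6 = 11.00000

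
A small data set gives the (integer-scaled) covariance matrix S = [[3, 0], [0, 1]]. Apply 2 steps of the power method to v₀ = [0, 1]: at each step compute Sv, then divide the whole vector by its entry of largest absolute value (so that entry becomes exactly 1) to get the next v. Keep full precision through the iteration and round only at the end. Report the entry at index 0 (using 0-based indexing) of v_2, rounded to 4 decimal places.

0.0000

Sv0 = (0.00000, 1.00000); divide by 1.00000 → v1 = (0.00000, 1.00000)
Sv1 = (0.00000, 1.00000); divide by 1.00000 → v2 = (0.00000, 1.00000)
Requested entry of v2: 0/1 = 0.0000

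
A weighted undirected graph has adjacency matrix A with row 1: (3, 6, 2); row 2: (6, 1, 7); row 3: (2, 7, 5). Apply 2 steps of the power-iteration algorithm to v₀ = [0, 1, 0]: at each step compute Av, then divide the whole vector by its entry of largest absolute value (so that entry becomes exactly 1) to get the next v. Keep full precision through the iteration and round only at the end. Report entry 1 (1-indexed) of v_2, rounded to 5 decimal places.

Av0 = (6.000000, 1.000000, 7.000000); divide by 7.000000 → v1 = (0.857143, 0.142857, 1.000000)
Av1 = (5.428571, 12.285714, 7.714286); divide by 12.285714 → v2 = (0.441860, 1.000000, 0.627907)
Requested entry of v2: 38/86 = 0.44186

0.44186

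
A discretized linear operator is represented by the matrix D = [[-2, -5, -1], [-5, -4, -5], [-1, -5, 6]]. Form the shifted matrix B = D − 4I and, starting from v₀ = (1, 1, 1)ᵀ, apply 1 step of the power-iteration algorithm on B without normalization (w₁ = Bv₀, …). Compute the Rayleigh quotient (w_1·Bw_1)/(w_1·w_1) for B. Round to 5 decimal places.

μ ≈ -13.22314

B = D − 4I has rows (-6, -5, -1); (-5, -8, -5); (-1, -5, 2)
w1 = Bv₀ = ((-6)·1 + (-5)·1 + (-1)·1; (-5)·1 + (-8)·1 + (-5)·1; (-1)·1 + (-5)·1 + 2·1) = (-12, -18, -4)
Bw1 = (166, 224, 94)
w1·Bw1 = -6400; w1·w1 = 484; μ ≈ -6400/484 = -13.22314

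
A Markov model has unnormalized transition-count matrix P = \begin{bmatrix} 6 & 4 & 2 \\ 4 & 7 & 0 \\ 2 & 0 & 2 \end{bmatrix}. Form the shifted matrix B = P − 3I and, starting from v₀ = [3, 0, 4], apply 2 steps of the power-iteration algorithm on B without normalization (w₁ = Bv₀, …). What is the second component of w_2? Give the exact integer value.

B = P − 3I has rows (3, 4, 2); (4, 4, 0); (2, 0, -1)
w1 = Bv₀ = (3·3 + 4·0 + 2·4; 4·3 + 4·0 + 0·4; 2·3 + 0·0 + (-1)·4) = (17, 12, 2)
w2 = Bw1 = (3·17 + 4·12 + 2·2; 4·17 + 4·12 + 0·2; 2·17 + 0·12 + (-1)·2) = (103, 116, 32)
Requested component of w2: 116

116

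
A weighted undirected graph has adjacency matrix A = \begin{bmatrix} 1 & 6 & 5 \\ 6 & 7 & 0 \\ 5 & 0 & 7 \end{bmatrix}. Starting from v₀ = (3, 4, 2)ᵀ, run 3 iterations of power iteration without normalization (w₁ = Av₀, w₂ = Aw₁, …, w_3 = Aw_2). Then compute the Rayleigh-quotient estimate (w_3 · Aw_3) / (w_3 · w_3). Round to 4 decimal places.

w1 = Av₀ = (37, 46, 29)
w2 = Aw1 = (458, 544, 388)
w3 = Aw2 = (5662, 6556, 5006)
Aw3 = (70028, 79864, 63352)
w3·Aw3 = 5662·70028 + 6556·79864 + 5006·63352 = 1237227032; w3·w3 = 5662·5662 + 6556·6556 + 5006·5006 = 100099416
λ ≈ 1237227032/100099416 = 12.3600

12.3600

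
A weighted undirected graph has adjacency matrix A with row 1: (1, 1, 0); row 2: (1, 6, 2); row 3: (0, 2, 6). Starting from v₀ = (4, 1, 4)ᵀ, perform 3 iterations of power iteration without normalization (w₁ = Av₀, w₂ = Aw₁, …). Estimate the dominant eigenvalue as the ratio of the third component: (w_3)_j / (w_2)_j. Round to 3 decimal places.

7.719

w1 = Av₀ = (1·4 + 1·1 + 0·4; 1·4 + 6·1 + 2·4; 0·4 + 2·1 + 6·4) = (5, 18, 26)
w2 = Aw1 = (1·5 + 1·18 + 0·26; 1·5 + 6·18 + 2·26; 0·5 + 2·18 + 6·26) = (23, 165, 192)
w3 = Aw2 = (188, 1397, 1482)
Ratio at component: 1482 / 192 = 7.719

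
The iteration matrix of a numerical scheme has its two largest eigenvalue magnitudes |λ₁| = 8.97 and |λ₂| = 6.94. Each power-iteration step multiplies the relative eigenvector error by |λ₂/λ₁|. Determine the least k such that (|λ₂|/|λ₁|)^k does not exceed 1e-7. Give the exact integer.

63

|λ₂/λ₁| = 6.94/8.97 = 0.77369
Need k ≥ ln(1e-7) / ln(0.77369) = -16.1181 / -0.2566 ≈ 62.818
Smallest integer k satisfying the bound: 63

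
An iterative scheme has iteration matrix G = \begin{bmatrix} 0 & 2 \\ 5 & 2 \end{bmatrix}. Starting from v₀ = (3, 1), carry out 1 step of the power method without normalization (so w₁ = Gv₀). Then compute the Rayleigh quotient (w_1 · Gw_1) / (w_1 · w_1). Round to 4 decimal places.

w1 = Gv₀ = (2, 17)
Gw1 = (34, 44)
w1·Gw1 = 2·34 + 17·44 = 816; w1·w1 = 2·2 + 17·17 = 293
λ ≈ 816/293 = 2.7850

λ ≈ 2.7850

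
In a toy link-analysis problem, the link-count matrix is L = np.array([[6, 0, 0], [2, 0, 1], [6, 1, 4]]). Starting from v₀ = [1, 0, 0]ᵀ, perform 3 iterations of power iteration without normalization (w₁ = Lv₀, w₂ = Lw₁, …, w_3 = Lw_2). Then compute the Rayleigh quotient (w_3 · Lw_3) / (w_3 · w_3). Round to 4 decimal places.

λ ≈ 6.8061

w1 = Lv₀ = (6, 2, 6)
w2 = Lw1 = (36, 18, 62)
w3 = Lw2 = (216, 134, 482)
Lw3 = (1296, 914, 3358)
w3·Lw3 = 216·1296 + 134·914 + 482·3358 = 2020968; w3·w3 = 216·216 + 134·134 + 482·482 = 296936
λ ≈ 2020968/296936 = 6.8061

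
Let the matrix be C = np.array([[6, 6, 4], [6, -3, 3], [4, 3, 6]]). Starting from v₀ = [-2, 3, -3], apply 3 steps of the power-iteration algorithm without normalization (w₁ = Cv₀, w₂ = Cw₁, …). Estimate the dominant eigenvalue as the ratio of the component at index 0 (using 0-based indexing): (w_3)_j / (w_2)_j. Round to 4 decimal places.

w1 = Cv₀ = (-6, -30, -17)
w2 = Cw1 = (-284, 3, -216)
w3 = Cw2 = (-2550, -2361, -2423)
Ratio at component: -2550 / -284 = 8.9789

λ ≈ 8.9789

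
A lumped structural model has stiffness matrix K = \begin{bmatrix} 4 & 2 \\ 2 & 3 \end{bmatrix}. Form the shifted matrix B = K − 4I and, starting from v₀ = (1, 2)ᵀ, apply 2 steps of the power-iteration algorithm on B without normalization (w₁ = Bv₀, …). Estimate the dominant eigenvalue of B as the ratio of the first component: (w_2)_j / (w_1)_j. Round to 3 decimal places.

μ ≈ 0.000

B = K − 4I has rows (0, 2); (2, -1)
w1 = Bv₀ = (4, 0)
w2 = Bw1 = (0, 8)
Ratio: 0/4 = 0.000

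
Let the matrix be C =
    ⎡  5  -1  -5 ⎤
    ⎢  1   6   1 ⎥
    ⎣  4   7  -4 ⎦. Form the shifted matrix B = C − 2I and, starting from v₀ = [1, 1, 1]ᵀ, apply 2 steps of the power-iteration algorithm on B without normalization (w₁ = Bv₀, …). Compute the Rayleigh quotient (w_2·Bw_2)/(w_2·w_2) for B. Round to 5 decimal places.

3.29701

B = C − 2I has rows (3, -1, -5); (1, 4, 1); (4, 7, -6)
w1 = Bv₀ = (3·1 + (-1)·1 + (-5)·1; 1·1 + 4·1 + 1·1; 4·1 + 7·1 + (-6)·1) = (-3, 6, 5)
w2 = Bw1 = (3·(-3) + (-1)·6 + (-5)·5; 1·(-3) + 4·6 + 1·5; 4·(-3) + 7·6 + (-6)·5) = (-40, 26, 0)
Bw2 = (-146, 64, 22)
w2·Bw2 = 7504; w2·w2 = 2276; μ ≈ 7504/2276 = 3.29701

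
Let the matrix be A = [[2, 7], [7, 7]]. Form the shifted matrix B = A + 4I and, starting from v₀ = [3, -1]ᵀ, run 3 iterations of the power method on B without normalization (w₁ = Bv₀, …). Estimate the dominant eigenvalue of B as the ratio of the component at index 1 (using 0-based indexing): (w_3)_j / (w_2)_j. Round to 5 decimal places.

B = A + 4I has rows (6, 7); (7, 11)
w1 = Bv₀ = (6·3 + 7·(-1); 7·3 + 11·(-1)) = (11, 10)
w2 = Bw1 = (6·11 + 7·10; 7·11 + 11·10) = (136, 187)
w3 = Bw2 = (2125, 3009)
Ratio: 3009/187 = 16.09091

16.09091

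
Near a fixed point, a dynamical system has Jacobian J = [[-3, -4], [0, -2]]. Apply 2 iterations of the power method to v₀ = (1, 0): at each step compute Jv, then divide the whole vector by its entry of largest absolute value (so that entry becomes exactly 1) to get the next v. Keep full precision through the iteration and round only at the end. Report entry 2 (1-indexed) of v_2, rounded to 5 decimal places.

0.00000

Jv0 = (-3.000000, 0.000000); divide by -3.000000 → v1 = (1.000000, 0.000000)
Jv1 = (-3.000000, 0.000000); divide by -3.000000 → v2 = (1.000000, 0.000000)
Requested entry of v2: 0/9 = 0.00000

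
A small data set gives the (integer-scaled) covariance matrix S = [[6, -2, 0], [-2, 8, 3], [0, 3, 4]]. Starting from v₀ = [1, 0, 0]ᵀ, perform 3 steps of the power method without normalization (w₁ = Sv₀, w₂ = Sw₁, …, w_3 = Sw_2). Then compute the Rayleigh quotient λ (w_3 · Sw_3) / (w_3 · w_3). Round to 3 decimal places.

w1 = Sv₀ = (6·1 + (-2)·0 + 0·0; (-2)·1 + 8·0 + 3·0; 0·1 + 3·0 + 4·0) = (6, -2, 0)
w2 = Sw1 = (6·6 + (-2)·(-2) + 0·0; (-2)·6 + 8·(-2) + 3·0; 0·6 + 3·(-2) + 4·0) = (40, -28, -6)
w3 = Sw2 = (296, -322, -108)
Sw3 = (2420, -3492, -1398)
w3·Sw3 = 296·2420 + (-322)·(-3492) + (-108)·(-1398) = 1991728; w3·w3 = 296·296 + (-322)·(-322) + (-108)·(-108) = 202964
λ ≈ 1991728/202964 = 9.813

9.813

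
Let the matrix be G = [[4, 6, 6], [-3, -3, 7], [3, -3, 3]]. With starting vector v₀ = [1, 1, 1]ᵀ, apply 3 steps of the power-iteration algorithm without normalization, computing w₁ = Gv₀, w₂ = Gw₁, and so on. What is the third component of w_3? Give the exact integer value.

w1 = Gv₀ = (4·1 + 6·1 + 6·1; (-3)·1 + (-3)·1 + 7·1; 3·1 + (-3)·1 + 3·1) = (16, 1, 3)
w2 = Gw1 = (4·16 + 6·1 + 6·3; (-3)·16 + (-3)·1 + 7·3; 3·16 + (-3)·1 + 3·3) = (88, -30, 54)
w3 = Gw2 = (496, 204, 516)
The requested component of w3 is 516.

516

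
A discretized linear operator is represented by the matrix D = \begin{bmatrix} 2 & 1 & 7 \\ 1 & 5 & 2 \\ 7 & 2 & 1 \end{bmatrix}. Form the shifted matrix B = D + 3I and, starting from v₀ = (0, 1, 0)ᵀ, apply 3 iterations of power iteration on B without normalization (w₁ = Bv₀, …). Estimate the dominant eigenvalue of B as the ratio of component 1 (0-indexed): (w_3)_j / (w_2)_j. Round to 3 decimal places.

B = D + 3I has rows (5, 1, 7); (1, 8, 2); (7, 2, 4)
w1 = Bv₀ = (1, 8, 2)
w2 = Bw1 = (27, 69, 31)
w3 = Bw2 = (421, 641, 451)
Ratio: 641/69 = 9.290

μ ≈ 9.290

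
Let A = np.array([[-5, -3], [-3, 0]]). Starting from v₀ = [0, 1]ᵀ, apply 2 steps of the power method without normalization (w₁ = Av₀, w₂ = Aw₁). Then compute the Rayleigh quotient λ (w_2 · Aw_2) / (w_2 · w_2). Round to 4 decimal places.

-6.3235

w1 = Av₀ = (-3, 0)
w2 = Aw1 = (15, 9)
Aw2 = (-102, -45)
w2·Aw2 = 15·(-102) + 9·(-45) = -1935; w2·w2 = 15·15 + 9·9 = 306
λ ≈ -1935/306 = -6.3235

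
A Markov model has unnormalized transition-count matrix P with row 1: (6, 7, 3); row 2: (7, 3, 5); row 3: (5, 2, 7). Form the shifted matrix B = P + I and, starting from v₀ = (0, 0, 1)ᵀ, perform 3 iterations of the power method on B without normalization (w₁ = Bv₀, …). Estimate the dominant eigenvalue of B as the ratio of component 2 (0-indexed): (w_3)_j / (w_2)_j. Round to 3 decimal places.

B = P + I has rows (7, 7, 3); (7, 4, 5); (5, 2, 8)
w1 = Bv₀ = (7·0 + 7·0 + 3·1; 7·0 + 4·0 + 5·1; 5·0 + 2·0 + 8·1) = (3, 5, 8)
w2 = Bw1 = (7·3 + 7·5 + 3·8; 7·3 + 4·5 + 5·8; 5·3 + 2·5 + 8·8) = (80, 81, 89)
w3 = Bw2 = (1394, 1329, 1274)
Ratio: 1274/89 = 14.315

14.315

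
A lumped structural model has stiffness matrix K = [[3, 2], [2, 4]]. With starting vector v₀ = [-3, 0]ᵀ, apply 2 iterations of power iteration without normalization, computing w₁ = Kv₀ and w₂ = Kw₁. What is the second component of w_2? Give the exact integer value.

-42

w1 = Kv₀ = (3·(-3) + 2·0; 2·(-3) + 4·0) = (-9, -6)
w2 = Kw1 = (3·(-9) + 2·(-6); 2·(-9) + 4·(-6)) = (-39, -42)
The requested component of w2 is -42.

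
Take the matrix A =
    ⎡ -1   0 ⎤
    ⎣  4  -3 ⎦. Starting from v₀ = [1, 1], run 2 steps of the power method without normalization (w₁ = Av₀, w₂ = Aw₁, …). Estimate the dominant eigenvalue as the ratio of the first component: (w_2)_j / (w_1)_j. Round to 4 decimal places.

-1.0000

w1 = Av₀ = ((-1)·1 + 0·1; 4·1 + (-3)·1) = (-1, 1)
w2 = Aw1 = ((-1)·(-1) + 0·1; 4·(-1) + (-3)·1) = (1, -7)
Ratio at component: 1 / -1 = -1.0000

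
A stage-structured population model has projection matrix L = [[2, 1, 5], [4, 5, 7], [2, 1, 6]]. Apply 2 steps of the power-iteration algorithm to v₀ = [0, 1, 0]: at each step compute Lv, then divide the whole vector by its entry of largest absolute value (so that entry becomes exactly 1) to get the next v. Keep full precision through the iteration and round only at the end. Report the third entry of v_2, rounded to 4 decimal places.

Lv0 = (1.00000, 5.00000, 1.00000); divide by 5.00000 → v1 = (0.20000, 1.00000, 0.20000)
Lv1 = (2.40000, 7.20000, 2.60000); divide by 7.20000 → v2 = (0.33333, 1.00000, 0.36111)
Requested entry of v2: 13/36 = 0.3611

0.3611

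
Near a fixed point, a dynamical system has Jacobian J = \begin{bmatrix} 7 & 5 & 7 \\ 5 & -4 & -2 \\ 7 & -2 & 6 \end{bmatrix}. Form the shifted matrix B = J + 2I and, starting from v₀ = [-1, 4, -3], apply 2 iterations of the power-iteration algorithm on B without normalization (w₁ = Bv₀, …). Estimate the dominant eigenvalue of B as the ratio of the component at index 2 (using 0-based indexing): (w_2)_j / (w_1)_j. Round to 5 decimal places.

9.43590

B = J + 2I has rows (9, 5, 7); (5, -2, -2); (7, -2, 8)
w1 = Bv₀ = (9·(-1) + 5·4 + 7·(-3); 5·(-1) + (-2)·4 + (-2)·(-3); 7·(-1) + (-2)·4 + 8·(-3)) = (-10, -7, -39)
w2 = Bw1 = (9·(-10) + 5·(-7) + 7·(-39); 5·(-10) + (-2)·(-7) + (-2)·(-39); 7·(-10) + (-2)·(-7) + 8·(-39)) = (-398, 42, -368)
Ratio: -368/-39 = 9.43590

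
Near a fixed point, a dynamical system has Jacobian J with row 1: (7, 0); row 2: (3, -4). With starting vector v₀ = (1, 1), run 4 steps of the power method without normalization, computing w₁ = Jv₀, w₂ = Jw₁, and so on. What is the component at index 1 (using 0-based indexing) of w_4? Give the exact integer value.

841

w1 = Jv₀ = (7·1 + 0·1; 3·1 + (-4)·1) = (7, -1)
w2 = Jw1 = (7·7 + 0·(-1); 3·7 + (-4)·(-1)) = (49, 25)
w3 = Jw2 = (343, 47)
w4 = Jw3 = (2401, 841)
The requested component of w4 is 841.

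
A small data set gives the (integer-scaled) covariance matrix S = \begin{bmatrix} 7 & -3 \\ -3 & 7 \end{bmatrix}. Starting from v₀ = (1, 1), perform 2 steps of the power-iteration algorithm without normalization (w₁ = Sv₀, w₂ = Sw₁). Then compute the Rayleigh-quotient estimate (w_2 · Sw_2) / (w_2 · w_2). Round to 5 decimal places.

w1 = Sv₀ = (7·1 + (-3)·1; (-3)·1 + 7·1) = (4, 4)
w2 = Sw1 = (7·4 + (-3)·4; (-3)·4 + 7·4) = (16, 16)
Sw2 = (64, 64)
w2·Sw2 = 16·64 + 16·64 = 2048; w2·w2 = 16·16 + 16·16 = 512
λ ≈ 2048/512 = 4.00000

λ ≈ 4.00000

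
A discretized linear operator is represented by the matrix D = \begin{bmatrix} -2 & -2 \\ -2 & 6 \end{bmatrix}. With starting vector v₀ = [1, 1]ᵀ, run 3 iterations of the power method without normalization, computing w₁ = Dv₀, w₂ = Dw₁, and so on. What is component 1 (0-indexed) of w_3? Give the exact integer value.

192

w1 = Dv₀ = ((-2)·1 + (-2)·1; (-2)·1 + 6·1) = (-4, 4)
w2 = Dw1 = ((-2)·(-4) + (-2)·4; (-2)·(-4) + 6·4) = (0, 32)
w3 = Dw2 = (-64, 192)
The requested component of w3 is 192.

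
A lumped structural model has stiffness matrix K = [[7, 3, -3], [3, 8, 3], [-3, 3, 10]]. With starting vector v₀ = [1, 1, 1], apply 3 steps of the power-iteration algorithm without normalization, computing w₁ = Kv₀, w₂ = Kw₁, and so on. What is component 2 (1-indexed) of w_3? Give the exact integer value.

1850

w1 = Kv₀ = (7, 14, 10)
w2 = Kw1 = (61, 163, 121)
w3 = Kw2 = (553, 1850, 1516)
The requested component of w3 is 1850.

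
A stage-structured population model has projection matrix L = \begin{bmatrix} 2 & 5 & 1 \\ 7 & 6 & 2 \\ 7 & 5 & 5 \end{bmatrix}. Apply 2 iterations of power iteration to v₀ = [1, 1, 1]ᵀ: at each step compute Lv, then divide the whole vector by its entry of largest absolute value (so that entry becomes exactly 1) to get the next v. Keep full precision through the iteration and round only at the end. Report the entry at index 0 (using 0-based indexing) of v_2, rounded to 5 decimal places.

0.50000

Lv0 = (8.000000, 15.000000, 17.000000); divide by 17.000000 → v1 = (0.470588, 0.882353, 1.000000)
Lv1 = (6.352941, 10.588235, 12.705882); divide by 12.705882 → v2 = (0.500000, 0.833333, 1.000000)
Requested entry of v2: 108/216 = 0.50000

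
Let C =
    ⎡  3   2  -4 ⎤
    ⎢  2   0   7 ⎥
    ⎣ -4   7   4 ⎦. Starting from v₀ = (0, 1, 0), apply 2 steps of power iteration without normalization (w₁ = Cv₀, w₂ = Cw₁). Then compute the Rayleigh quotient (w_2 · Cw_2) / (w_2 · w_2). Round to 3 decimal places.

w1 = Cv₀ = (2, 0, 7)
w2 = Cw1 = (-22, 53, 20)
Cw2 = (-40, 96, 539)
w2·Cw2 = (-22)·(-40) + 53·96 + 20·539 = 16748; w2·w2 = (-22)·(-22) + 53·53 + 20·20 = 3693
λ ≈ 16748/3693 = 4.535

4.535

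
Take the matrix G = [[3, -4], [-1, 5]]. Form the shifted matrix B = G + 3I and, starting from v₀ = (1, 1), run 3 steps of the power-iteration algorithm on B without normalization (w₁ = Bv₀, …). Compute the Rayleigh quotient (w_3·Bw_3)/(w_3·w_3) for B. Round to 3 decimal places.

B = G + 3I has rows (6, -4); (-1, 8)
w1 = Bv₀ = (6·1 + (-4)·1; (-1)·1 + 8·1) = (2, 7)
w2 = Bw1 = (6·2 + (-4)·7; (-1)·2 + 8·7) = (-16, 54)
w3 = Bw2 = (-312, 448)
Bw3 = (-3664, 3896)
w3·Bw3 = 2888576; w3·w3 = 298048; μ ≈ 2888576/298048 = 9.692

9.692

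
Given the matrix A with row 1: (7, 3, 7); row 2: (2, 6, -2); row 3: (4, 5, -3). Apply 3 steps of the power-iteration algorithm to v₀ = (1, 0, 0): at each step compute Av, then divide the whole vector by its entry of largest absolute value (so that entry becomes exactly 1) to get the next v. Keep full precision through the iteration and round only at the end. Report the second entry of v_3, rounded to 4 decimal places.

Av0 = (7.00000, 2.00000, 4.00000); divide by 7.00000 → v1 = (1.00000, 0.28571, 0.57143)
Av1 = (11.85714, 2.57143, 3.71429); divide by 11.85714 → v2 = (1.00000, 0.21687, 0.31325)
Av2 = (9.84337, 2.67470, 4.14458); divide by 9.84337 → v3 = (1.00000, 0.27173, 0.42105)
Requested entry of v3: 222/817 = 0.2717

0.2717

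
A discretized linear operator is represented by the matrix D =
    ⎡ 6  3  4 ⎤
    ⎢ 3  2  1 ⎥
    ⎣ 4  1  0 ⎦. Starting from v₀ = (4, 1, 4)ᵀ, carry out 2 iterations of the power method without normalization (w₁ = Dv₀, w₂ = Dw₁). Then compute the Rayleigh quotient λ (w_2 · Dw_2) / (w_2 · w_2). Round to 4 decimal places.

9.3359

w1 = Dv₀ = (43, 18, 17)
w2 = Dw1 = (380, 182, 190)
Dw2 = (3586, 1694, 1702)
w2·Dw2 = 380·3586 + 182·1694 + 190·1702 = 1994368; w2·w2 = 380·380 + 182·182 + 190·190 = 213624
λ ≈ 1994368/213624 = 9.3359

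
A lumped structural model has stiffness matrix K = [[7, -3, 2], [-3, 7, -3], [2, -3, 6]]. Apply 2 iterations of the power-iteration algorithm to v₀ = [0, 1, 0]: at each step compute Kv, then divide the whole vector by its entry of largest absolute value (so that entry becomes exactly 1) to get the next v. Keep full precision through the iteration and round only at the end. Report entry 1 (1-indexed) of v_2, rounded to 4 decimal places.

-0.7164

Kv0 = (-3.00000, 7.00000, -3.00000); divide by 7.00000 → v1 = (-0.42857, 1.00000, -0.42857)
Kv1 = (-6.85714, 9.57143, -6.42857); divide by 9.57143 → v2 = (-0.71642, 1.00000, -0.67164)
Requested entry of v2: -48/67 = -0.7164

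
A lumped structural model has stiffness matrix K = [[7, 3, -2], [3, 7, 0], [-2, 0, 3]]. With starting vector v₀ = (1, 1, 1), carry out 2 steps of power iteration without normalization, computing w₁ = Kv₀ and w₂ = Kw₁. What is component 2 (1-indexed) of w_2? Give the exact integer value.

94

w1 = Kv₀ = (8, 10, 1)
w2 = Kw1 = (84, 94, -13)
The requested component of w2 is 94.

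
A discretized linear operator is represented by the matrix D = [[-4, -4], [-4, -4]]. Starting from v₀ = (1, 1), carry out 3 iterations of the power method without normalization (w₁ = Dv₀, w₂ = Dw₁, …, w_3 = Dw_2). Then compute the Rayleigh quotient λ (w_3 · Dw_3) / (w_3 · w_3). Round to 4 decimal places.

w1 = Dv₀ = (-8, -8)
w2 = Dw1 = (64, 64)
w3 = Dw2 = (-512, -512)
Dw3 = (4096, 4096)
w3·Dw3 = (-512)·4096 + (-512)·4096 = -4194304; w3·w3 = (-512)·(-512) + (-512)·(-512) = 524288
λ ≈ -4194304/524288 = -8.0000

-8.0000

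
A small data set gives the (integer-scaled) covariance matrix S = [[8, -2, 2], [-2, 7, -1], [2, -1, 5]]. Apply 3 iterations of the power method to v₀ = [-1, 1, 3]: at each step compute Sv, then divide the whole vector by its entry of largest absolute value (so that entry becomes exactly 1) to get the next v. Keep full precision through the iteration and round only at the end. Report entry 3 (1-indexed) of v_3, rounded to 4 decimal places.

Sv0 = (-4.00000, 6.00000, 12.00000); divide by 12.00000 → v1 = (-0.33333, 0.50000, 1.00000)
Sv1 = (-1.66667, 3.16667, 3.83333); divide by 3.83333 → v2 = (-0.43478, 0.82609, 1.00000)
Sv2 = (-3.13043, 5.65217, 3.30435); divide by 5.65217 → v3 = (-0.55385, 1.00000, 0.58462)
Requested entry of v3: 152/260 = 0.5846

0.5846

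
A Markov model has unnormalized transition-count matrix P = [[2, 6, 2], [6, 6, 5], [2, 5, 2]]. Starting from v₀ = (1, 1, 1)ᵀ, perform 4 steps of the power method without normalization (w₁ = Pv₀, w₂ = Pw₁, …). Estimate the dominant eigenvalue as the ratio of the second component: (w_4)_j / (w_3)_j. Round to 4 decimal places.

w1 = Pv₀ = (10, 17, 9)
w2 = Pw1 = (140, 207, 123)
w3 = Pw2 = (1768, 2697, 1561)
w4 = Pw3 = (22840, 34595, 20143)
Ratio at component: 34595 / 2697 = 12.8272

12.8272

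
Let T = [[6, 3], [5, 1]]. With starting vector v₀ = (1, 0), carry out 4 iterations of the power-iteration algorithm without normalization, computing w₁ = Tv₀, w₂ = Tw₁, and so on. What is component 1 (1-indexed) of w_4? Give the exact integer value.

3336

w1 = Tv₀ = (6·1 + 3·0; 5·1 + 1·0) = (6, 5)
w2 = Tw1 = (6·6 + 3·5; 5·6 + 1·5) = (51, 35)
w3 = Tw2 = (411, 290)
w4 = Tw3 = (3336, 2345)
The requested component of w4 is 3336.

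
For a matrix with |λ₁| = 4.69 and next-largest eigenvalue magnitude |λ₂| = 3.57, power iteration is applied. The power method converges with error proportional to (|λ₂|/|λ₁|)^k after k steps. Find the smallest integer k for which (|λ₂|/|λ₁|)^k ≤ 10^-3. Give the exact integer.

|λ₂/λ₁| = 3.57/4.69 = 0.76119
Need k ≥ ln(10^-3) / ln(0.76119) = -6.9078 / -0.2729 ≈ 25.315
Smallest integer k satisfying the bound: 26

26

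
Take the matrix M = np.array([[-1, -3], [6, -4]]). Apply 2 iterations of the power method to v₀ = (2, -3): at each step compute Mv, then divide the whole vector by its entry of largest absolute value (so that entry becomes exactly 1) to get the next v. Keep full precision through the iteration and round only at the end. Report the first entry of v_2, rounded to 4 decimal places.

Mv0 = (7.00000, 24.00000); divide by 24.00000 → v1 = (0.29167, 1.00000)
Mv1 = (-3.29167, -2.25000); divide by -3.29167 → v2 = (1.00000, 0.68354)
Requested entry of v2: -79/-79 = 1.0000

1.0000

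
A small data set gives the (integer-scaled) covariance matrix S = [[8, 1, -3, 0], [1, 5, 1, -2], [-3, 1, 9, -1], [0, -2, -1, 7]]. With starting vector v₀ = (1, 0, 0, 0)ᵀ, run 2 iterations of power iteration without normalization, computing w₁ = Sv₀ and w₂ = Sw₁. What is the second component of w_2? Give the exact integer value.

10

w1 = Sv₀ = (8·1 + 1·0 + (-3)·0 + 0·0; 1·1 + 5·0 + 1·0 + (-2)·0; (-3)·1 + 1·0 + 9·0 + (-1)·0; 0·1 + (-2)·0 + (-1)·0 + 7·0) = (8, 1, -3, 0)
w2 = Sw1 = (8·8 + 1·1 + (-3)·(-3) + 0·0; 1·8 + 5·1 + 1·(-3) + (-2)·0; (-3)·8 + 1·1 + 9·(-3) + (-1)·0; 0·8 + (-2)·1 + (-1)·(-3) + 7·0) = (74, 10, -50, 1)
The requested component of w2 is 10.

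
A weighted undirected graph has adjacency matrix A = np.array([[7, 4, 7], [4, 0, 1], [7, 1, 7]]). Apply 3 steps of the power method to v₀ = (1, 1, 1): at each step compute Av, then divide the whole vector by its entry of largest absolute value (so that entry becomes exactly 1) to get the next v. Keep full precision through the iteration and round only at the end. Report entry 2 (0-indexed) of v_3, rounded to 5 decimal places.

0.93053

Av0 = (18.000000, 5.000000, 15.000000); divide by 18.000000 → v1 = (1.000000, 0.277778, 0.833333)
Av1 = (13.944444, 4.833333, 13.111111); divide by 13.944444 → v2 = (1.000000, 0.346614, 0.940239)
Av2 = (14.968127, 4.940239, 13.928287); divide by 14.968127 → v3 = (1.000000, 0.330051, 0.930530)
Requested entry of v3: 3496/3757 = 0.93053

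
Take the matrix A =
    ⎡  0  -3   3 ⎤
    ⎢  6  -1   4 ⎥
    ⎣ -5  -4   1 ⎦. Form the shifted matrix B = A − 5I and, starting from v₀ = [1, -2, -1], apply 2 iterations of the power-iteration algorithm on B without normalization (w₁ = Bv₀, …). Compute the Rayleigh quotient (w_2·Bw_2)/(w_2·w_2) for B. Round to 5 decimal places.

μ ≈ -4.85637

B = A − 5I has rows (-5, -3, 3); (6, -6, 4); (-5, -4, -4)
w1 = Bv₀ = ((-5)·1 + (-3)·(-2) + 3·(-1); 6·1 + (-6)·(-2) + 4·(-1); (-5)·1 + (-4)·(-2) + (-4)·(-1)) = (-2, 14, 7)
w2 = Bw1 = ((-5)·(-2) + (-3)·14 + 3·7; 6·(-2) + (-6)·14 + 4·7; (-5)·(-2) + (-4)·14 + (-4)·7) = (-11, -68, -74)
Bw2 = (37, 46, 623)
w2·Bw2 = -49637; w2·w2 = 10221; μ ≈ -49637/10221 = -4.85637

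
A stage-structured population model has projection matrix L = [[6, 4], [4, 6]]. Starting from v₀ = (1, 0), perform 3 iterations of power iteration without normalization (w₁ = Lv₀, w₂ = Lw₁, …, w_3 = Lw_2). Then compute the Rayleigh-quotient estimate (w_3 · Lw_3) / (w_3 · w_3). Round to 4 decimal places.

λ ≈ 9.9995

w1 = Lv₀ = (6·1 + 4·0; 4·1 + 6·0) = (6, 4)
w2 = Lw1 = (6·6 + 4·4; 4·6 + 6·4) = (52, 48)
w3 = Lw2 = (504, 496)
Lw3 = (5008, 4992)
w3·Lw3 = 504·5008 + 496·4992 = 5000064; w3·w3 = 504·504 + 496·496 = 500032
λ ≈ 5000064/500032 = 9.9995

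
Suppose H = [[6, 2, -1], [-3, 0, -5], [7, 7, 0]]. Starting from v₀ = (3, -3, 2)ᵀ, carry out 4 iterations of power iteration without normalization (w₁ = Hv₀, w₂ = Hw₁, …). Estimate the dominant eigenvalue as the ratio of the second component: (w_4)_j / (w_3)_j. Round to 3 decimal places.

-0.502

w1 = Hv₀ = (10, -19, 0)
w2 = Hw1 = (22, -30, -63)
w3 = Hw2 = (135, 249, -56)
w4 = Hw3 = (1364, -125, 2688)
Ratio at component: -125 / 249 = -0.502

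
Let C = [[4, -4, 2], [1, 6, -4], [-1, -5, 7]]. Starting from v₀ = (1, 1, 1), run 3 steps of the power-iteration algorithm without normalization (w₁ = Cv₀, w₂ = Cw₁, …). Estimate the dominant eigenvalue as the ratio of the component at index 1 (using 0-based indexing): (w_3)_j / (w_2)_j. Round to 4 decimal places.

λ ≈ 8.3750

w1 = Cv₀ = (4·1 + (-4)·1 + 2·1; 1·1 + 6·1 + (-4)·1; (-1)·1 + (-5)·1 + 7·1) = (2, 3, 1)
w2 = Cw1 = (4·2 + (-4)·3 + 2·1; 1·2 + 6·3 + (-4)·1; (-1)·2 + (-5)·3 + 7·1) = (-2, 16, -10)
w3 = Cw2 = (-92, 134, -148)
Ratio at component: 134 / 16 = 8.3750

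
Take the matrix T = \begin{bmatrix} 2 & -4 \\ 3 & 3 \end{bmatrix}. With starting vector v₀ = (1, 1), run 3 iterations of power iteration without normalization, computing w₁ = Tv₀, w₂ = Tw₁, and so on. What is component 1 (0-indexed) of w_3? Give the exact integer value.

-48

w1 = Tv₀ = (-2, 6)
w2 = Tw1 = (-28, 12)
w3 = Tw2 = (-104, -48)
The requested component of w3 is -48.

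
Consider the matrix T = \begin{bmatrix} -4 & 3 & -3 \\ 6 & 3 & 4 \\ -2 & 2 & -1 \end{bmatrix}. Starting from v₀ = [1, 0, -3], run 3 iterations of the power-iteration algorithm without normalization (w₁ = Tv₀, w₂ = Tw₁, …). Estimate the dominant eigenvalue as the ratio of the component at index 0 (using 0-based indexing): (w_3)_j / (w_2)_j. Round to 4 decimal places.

λ ≈ -6.8537

w1 = Tv₀ = ((-4)·1 + 3·0 + (-3)·(-3); 6·1 + 3·0 + 4·(-3); (-2)·1 + 2·0 + (-1)·(-3)) = (5, -6, 1)
w2 = Tw1 = ((-4)·5 + 3·(-6) + (-3)·1; 6·5 + 3·(-6) + 4·1; (-2)·5 + 2·(-6) + (-1)·1) = (-41, 16, -23)
w3 = Tw2 = (281, -290, 137)
Ratio at component: 281 / -41 = -6.8537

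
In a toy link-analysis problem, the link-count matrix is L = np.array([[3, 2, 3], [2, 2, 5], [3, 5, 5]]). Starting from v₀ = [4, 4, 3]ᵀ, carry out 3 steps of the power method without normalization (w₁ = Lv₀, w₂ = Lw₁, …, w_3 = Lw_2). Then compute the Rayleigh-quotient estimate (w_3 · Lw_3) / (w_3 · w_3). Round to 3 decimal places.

w1 = Lv₀ = (3·4 + 2·4 + 3·3; 2·4 + 2·4 + 5·3; 3·4 + 5·4 + 5·3) = (29, 31, 47)
w2 = Lw1 = (3·29 + 2·31 + 3·47; 2·29 + 2·31 + 5·47; 3·29 + 5·31 + 5·47) = (290, 355, 477)
w3 = Lw2 = (3011, 3675, 5030)
Lw3 = (31473, 38522, 52558)
w3·Lw3 = 3011·31473 + 3675·38522 + 5030·52558 = 500700293; w3·w3 = 3011·3011 + 3675·3675 + 5030·5030 = 47872646
λ ≈ 500700293/47872646 = 10.459

λ ≈ 10.459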